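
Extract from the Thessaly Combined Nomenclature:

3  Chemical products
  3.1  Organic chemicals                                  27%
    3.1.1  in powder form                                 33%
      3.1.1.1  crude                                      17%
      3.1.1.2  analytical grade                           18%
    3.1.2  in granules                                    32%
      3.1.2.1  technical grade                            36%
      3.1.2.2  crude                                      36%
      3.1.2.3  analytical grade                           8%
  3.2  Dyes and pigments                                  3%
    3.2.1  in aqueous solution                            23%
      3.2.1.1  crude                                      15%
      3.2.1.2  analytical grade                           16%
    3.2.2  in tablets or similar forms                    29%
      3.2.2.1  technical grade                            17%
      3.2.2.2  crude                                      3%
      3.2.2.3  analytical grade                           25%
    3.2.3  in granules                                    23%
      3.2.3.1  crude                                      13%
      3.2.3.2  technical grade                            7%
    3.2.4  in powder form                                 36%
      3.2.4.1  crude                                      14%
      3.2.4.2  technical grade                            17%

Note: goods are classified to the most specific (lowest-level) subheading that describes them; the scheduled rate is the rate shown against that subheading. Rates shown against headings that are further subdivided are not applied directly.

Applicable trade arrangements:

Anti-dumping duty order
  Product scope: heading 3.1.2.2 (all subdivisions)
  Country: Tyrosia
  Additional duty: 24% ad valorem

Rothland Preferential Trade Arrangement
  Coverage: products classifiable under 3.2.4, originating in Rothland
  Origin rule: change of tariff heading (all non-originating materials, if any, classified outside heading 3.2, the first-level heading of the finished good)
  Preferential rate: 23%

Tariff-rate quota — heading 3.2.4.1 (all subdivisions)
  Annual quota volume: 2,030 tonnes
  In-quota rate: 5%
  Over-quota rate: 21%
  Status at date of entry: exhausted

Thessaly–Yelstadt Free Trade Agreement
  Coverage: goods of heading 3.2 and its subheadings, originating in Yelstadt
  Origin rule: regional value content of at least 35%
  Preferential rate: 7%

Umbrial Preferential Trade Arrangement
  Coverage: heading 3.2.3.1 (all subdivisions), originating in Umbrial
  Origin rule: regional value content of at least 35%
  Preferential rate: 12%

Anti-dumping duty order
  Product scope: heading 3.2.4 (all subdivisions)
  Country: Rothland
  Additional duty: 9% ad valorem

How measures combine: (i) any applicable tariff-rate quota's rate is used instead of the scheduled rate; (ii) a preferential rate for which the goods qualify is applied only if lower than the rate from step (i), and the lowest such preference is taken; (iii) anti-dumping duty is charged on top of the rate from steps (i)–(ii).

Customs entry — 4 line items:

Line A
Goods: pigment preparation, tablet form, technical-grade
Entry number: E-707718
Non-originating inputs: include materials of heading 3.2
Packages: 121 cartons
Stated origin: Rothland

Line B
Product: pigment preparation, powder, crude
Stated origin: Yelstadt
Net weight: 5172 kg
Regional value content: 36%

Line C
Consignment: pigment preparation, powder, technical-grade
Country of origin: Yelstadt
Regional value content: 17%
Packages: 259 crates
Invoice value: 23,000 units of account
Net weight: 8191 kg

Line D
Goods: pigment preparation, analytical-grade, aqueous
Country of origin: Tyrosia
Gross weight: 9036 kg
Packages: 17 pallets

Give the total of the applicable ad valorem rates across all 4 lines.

57%

Line A: pigment → 3.2; tablet form → 3.2.2; technical-grade → 3.2.2.1. Scheduled 17%. Rothland agreement on 3.2.4: 3.2.2.1 not covered. → 17%.
Line B: pigment → 3.2; powder → 3.2.4; crude → 3.2.4.1. Scheduled 14%. quota on 3.2.4.1 exhausted → over-quota 21%; Yelstadt agreement on 3.2: RVC ≥ 35% → 7% available; preferential 7%. → 7%.
Line C: pigment → 3.2; powder → 3.2.4; technical-grade → 3.2.4.2. Scheduled 17%. Yelstadt agreement on 3.2: RVC < 35%. → 17%.
Line D: pigment → 3.2; aqueous → 3.2.1; analytical-grade → 3.2.1.2. Scheduled 16%. No special measure applies. → 16%.
Sum: 17% + 7% + 17% + 16% = 57%.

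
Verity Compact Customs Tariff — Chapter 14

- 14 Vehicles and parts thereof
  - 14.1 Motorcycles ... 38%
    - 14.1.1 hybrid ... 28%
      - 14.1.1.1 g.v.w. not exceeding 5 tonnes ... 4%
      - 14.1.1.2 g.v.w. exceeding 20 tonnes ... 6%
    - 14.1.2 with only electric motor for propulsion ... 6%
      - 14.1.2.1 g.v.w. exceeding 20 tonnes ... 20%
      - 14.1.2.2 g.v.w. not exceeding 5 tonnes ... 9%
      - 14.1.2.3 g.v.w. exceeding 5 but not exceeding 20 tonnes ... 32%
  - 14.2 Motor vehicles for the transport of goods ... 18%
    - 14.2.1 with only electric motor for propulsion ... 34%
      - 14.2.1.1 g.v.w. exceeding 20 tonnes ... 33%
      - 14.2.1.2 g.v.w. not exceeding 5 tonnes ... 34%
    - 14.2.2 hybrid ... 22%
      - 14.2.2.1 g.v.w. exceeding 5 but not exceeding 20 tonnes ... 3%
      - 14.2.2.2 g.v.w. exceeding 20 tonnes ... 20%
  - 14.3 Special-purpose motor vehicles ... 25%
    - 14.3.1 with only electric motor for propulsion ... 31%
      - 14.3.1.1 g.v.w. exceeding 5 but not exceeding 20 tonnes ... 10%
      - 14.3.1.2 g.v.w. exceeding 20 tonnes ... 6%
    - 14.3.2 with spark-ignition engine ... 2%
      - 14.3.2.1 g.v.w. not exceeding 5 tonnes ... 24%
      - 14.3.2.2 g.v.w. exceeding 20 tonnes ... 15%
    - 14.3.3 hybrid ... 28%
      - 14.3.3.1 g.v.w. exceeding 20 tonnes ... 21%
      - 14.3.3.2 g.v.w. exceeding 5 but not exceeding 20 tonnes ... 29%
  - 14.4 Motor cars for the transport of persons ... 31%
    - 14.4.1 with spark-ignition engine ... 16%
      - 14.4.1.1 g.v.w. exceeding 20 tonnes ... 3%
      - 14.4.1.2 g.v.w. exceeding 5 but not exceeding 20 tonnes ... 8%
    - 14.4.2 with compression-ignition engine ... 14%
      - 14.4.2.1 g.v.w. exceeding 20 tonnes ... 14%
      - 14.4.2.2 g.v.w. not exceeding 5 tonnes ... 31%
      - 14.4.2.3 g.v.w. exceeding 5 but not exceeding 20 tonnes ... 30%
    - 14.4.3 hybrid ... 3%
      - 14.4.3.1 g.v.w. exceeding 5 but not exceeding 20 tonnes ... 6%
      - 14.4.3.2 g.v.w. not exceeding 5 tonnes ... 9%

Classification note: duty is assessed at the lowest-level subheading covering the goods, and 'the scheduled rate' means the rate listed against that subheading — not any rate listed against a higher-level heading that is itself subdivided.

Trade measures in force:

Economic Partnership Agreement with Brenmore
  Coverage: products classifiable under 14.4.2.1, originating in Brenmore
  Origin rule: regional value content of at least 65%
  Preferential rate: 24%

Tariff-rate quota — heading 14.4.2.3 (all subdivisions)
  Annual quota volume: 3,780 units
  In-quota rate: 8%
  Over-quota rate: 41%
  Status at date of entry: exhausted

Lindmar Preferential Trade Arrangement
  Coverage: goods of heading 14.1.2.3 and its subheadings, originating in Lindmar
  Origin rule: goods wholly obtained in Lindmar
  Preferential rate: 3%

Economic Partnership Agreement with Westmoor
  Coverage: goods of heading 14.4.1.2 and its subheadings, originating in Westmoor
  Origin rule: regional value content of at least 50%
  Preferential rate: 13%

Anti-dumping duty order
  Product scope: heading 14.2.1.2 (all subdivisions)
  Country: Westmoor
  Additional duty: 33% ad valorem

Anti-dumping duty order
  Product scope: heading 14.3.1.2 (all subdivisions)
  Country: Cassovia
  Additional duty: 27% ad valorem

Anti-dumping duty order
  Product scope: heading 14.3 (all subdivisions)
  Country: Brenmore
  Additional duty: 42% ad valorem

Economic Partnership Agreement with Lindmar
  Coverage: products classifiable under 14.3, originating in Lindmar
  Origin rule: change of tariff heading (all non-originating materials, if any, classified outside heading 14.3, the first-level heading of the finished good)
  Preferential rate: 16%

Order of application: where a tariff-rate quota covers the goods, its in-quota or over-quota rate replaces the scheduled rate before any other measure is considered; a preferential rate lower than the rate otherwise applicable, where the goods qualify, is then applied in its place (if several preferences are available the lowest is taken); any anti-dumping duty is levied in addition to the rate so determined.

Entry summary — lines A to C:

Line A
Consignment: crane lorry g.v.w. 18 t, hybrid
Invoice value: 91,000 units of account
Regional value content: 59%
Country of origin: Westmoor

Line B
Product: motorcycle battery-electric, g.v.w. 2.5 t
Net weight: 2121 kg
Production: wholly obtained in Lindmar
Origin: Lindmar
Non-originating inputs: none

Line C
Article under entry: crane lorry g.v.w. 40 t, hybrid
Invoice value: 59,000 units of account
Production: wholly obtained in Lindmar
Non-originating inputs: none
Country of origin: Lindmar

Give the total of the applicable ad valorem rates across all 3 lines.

Line A: crane lorry → 14.3; hybrid → 14.3.3; g.v.w. 18 t → 14.3.3.2. Scheduled 29%. Westmoor agreement on 14.4.1.2: 14.3.3.2 not covered. → 29%.
Line B: motorcycle → 14.1; battery-electric → 14.1.2; g.v.w. 2.5 t → 14.1.2.2. Scheduled 9%. Lindmar agreement on 14.1.2.3: 14.1.2.2 not covered; Lindmar agreement on 14.3: 14.1.2.2 not covered. → 9%.
Line C: crane lorry → 14.3; hybrid → 14.3.3; g.v.w. 40 t → 14.3.3.1. Scheduled 21%. Lindmar agreement on 14.1.2.3: 14.3.3.1 not covered; Lindmar agreement on 14.3: CTH met → 16% available; preferential 16%. → 16%.
Sum: 29% + 9% + 16% = 54%.

54%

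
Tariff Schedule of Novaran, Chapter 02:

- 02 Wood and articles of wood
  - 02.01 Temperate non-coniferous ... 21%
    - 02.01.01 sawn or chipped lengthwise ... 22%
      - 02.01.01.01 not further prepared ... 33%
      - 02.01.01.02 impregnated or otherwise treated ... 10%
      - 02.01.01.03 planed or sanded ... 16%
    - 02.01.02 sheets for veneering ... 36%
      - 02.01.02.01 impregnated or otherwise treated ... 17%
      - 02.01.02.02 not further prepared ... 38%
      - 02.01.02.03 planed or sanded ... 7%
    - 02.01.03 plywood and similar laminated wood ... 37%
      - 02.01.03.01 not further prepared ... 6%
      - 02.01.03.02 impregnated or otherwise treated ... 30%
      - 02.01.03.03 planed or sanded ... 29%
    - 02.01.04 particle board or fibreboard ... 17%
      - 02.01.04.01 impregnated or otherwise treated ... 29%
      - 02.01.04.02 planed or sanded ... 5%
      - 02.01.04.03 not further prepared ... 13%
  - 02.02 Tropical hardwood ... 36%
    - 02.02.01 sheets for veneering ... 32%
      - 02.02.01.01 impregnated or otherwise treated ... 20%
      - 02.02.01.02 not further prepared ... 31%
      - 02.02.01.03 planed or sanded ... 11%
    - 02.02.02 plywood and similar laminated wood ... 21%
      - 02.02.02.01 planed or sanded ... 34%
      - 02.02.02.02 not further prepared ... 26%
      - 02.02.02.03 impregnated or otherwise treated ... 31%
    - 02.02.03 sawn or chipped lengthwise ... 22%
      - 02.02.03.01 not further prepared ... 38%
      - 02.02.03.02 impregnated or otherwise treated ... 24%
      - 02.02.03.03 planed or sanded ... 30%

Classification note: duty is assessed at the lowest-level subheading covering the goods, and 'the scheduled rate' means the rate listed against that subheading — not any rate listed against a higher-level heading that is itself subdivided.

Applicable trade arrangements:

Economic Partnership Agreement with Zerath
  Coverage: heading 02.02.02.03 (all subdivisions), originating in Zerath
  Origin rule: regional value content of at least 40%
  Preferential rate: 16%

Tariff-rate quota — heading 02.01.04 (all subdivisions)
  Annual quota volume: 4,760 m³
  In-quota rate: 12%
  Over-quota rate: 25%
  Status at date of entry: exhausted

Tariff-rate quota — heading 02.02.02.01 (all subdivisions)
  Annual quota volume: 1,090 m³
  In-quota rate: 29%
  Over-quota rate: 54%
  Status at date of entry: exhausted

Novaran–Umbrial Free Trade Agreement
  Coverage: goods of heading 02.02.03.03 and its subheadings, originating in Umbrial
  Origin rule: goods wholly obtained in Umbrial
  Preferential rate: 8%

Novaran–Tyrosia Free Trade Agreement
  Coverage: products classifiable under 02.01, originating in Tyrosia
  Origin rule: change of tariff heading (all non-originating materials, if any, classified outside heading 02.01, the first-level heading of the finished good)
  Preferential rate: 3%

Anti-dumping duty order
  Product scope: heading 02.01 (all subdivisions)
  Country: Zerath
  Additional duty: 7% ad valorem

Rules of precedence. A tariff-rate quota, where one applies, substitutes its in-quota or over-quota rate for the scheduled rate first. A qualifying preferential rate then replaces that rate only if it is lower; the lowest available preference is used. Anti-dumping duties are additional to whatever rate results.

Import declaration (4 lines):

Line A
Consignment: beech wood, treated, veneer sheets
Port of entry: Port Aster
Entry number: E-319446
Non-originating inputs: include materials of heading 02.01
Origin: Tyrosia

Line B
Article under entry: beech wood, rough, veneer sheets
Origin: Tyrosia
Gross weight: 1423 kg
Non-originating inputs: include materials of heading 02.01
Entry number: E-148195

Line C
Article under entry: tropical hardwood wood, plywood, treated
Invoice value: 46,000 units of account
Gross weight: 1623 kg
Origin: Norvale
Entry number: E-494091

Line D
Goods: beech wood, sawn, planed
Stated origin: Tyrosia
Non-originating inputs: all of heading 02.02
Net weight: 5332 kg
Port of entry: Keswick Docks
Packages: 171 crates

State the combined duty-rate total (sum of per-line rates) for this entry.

Line A: beech → 02.01; veneer sheets → 02.01.02; treated → 02.01.02.01. Scheduled 17%. Tyrosia agreement on 02.01: CTH not met. → 17%.
Line B: beech → 02.01; veneer sheets → 02.01.02; rough → 02.01.02.02. Scheduled 38%. Tyrosia agreement on 02.01: CTH not met. → 38%.
Line C: tropical hardwood → 02.02; plywood → 02.02.02; treated → 02.02.02.03. Scheduled 31%. No special measure applies. → 31%.
Line D: beech → 02.01; sawn → 02.01.01; planed → 02.01.01.03. Scheduled 16%. Tyrosia agreement on 02.01: CTH met → 3% available; preferential 3%. → 3%.
Sum: 17% + 38% + 31% + 3% = 89%.

89%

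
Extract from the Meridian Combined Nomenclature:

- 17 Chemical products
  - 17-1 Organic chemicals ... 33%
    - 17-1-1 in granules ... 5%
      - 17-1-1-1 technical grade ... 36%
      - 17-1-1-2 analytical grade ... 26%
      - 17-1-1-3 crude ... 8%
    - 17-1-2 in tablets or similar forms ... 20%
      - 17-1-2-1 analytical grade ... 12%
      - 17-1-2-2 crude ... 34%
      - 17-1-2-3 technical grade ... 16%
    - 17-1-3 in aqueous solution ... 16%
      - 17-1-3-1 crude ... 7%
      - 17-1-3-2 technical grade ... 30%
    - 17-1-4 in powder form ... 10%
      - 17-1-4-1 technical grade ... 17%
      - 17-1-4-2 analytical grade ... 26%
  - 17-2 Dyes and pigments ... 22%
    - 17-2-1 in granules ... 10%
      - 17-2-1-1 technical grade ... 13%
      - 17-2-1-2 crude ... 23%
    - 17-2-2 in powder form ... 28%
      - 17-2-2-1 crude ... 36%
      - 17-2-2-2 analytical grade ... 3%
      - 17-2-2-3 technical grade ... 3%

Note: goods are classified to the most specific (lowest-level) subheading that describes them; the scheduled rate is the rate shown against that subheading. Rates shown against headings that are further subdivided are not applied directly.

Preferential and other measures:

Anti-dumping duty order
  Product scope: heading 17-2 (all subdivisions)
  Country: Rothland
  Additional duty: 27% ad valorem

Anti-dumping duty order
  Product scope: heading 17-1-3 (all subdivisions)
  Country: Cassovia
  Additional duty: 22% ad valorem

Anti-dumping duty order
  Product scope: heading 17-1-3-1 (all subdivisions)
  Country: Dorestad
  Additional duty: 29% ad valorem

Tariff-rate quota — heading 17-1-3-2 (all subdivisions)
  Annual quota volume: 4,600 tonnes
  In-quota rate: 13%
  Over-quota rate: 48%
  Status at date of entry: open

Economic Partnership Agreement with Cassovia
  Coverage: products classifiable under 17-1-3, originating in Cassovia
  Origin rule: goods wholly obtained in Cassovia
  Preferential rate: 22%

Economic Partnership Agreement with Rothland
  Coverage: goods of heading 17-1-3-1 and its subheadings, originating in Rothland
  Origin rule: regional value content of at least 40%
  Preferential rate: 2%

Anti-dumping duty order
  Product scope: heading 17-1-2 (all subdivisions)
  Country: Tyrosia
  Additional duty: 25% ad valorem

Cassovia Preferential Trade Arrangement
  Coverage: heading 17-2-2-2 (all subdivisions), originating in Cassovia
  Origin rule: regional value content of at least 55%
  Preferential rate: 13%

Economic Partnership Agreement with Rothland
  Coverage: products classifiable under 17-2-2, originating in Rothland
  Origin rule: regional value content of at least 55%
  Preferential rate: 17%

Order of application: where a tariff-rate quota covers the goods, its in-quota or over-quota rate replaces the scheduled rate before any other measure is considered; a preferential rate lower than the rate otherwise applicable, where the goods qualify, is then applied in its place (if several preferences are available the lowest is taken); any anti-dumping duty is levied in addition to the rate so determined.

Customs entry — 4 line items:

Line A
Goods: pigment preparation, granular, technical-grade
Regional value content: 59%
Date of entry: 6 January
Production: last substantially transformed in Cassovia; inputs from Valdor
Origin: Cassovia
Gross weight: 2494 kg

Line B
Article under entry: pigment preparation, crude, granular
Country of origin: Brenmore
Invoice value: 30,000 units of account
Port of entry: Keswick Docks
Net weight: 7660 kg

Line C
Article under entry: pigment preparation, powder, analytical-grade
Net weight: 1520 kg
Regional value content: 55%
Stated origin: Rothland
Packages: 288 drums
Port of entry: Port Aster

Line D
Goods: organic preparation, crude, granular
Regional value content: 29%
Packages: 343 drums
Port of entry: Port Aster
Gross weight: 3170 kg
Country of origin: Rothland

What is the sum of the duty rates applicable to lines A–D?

74%

Line A: pigment → 17-2; granular → 17-2-1; technical-grade → 17-2-1-1. Scheduled 13%. Cassovia agreement on 17-1-3: 17-2-1-1 not covered; Cassovia agreement on 17-2-2-2: 17-2-1-1 not covered. → 13%.
Line B: pigment → 17-2; granular → 17-2-1; crude → 17-2-1-2. Scheduled 23%. No special measure applies. → 23%.
Line C: pigment → 17-2; powder → 17-2-2; analytical-grade → 17-2-2-2. Scheduled 3%. Rothland agreement on 17-1-3-1: 17-2-2-2 not covered; Rothland agreement on 17-2-2: RVC ≥ 55% → 17% available; preference 17% not lower than 3% → no reduction; anti-dumping (Rothland, 17-2): +27%; total 3% + 27% = 30%. → 30%.
Line D: organic → 17-1; granular → 17-1-1; crude → 17-1-1-3. Scheduled 8%. Rothland agreement on 17-1-3-1: 17-1-1-3 not covered; Rothland agreement on 17-2-2: 17-1-1-3 not covered. → 8%.
Sum: 13% + 23% + 30% + 8% = 74%.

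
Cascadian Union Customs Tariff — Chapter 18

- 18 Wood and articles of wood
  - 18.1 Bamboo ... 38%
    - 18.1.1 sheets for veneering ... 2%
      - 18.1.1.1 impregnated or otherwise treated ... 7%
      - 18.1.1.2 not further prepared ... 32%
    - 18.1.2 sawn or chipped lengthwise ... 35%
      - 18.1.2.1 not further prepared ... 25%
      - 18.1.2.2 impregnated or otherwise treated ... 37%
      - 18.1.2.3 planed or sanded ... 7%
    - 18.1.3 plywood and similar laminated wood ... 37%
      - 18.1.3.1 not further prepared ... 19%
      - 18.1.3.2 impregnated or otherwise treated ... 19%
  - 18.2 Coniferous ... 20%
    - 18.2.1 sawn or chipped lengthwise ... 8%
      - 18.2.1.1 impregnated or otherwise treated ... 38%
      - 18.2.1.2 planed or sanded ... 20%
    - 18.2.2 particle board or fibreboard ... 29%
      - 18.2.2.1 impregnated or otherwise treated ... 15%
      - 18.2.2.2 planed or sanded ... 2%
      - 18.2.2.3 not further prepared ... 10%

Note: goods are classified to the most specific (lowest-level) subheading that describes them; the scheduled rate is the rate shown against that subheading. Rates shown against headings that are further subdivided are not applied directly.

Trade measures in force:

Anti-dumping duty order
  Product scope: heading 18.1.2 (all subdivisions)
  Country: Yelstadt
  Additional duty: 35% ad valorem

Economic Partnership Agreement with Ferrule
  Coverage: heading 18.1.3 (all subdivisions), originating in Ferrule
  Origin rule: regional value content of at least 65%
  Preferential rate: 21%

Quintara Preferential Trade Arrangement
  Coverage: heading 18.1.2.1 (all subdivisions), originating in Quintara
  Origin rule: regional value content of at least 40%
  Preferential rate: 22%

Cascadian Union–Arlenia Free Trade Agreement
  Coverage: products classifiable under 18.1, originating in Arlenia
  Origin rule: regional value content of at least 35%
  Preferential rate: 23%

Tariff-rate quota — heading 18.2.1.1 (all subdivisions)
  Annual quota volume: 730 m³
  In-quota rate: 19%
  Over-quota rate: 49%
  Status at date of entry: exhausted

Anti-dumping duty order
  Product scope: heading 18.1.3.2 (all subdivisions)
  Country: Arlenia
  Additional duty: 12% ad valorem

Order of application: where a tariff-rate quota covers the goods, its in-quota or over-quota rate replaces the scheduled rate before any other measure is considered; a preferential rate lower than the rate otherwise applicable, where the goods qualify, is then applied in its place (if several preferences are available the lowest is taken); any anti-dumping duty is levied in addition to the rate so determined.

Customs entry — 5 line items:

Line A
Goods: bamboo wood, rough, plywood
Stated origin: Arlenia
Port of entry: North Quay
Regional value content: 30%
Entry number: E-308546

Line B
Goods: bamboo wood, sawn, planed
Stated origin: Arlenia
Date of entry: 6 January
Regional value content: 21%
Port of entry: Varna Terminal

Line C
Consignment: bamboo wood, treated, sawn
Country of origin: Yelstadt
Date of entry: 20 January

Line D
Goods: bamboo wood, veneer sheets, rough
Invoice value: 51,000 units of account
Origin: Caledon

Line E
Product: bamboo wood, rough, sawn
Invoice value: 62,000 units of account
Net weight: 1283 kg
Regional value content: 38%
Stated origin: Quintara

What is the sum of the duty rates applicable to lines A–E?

Line A: bamboo → 18.1; plywood → 18.1.3; rough → 18.1.3.1. Scheduled 19%. Arlenia agreement on 18.1: RVC < 35%. → 19%.
Line B: bamboo → 18.1; sawn → 18.1.2; planed → 18.1.2.3. Scheduled 7%. Arlenia agreement on 18.1: RVC < 35%. → 7%.
Line C: bamboo → 18.1; sawn → 18.1.2; treated → 18.1.2.2. Scheduled 37%. anti-dumping (Yelstadt, 18.1.2): +35%; total 37% + 35% = 72%. → 72%.
Line D: bamboo → 18.1; veneer sheets → 18.1.1; rough → 18.1.1.2. Scheduled 32%. No special measure applies. → 32%.
Line E: bamboo → 18.1; sawn → 18.1.2; rough → 18.1.2.1. Scheduled 25%. Quintara agreement on 18.1.2.1: RVC < 40%. → 25%.
Sum: 19% + 7% + 72% + 32% + 25% = 155%.

155%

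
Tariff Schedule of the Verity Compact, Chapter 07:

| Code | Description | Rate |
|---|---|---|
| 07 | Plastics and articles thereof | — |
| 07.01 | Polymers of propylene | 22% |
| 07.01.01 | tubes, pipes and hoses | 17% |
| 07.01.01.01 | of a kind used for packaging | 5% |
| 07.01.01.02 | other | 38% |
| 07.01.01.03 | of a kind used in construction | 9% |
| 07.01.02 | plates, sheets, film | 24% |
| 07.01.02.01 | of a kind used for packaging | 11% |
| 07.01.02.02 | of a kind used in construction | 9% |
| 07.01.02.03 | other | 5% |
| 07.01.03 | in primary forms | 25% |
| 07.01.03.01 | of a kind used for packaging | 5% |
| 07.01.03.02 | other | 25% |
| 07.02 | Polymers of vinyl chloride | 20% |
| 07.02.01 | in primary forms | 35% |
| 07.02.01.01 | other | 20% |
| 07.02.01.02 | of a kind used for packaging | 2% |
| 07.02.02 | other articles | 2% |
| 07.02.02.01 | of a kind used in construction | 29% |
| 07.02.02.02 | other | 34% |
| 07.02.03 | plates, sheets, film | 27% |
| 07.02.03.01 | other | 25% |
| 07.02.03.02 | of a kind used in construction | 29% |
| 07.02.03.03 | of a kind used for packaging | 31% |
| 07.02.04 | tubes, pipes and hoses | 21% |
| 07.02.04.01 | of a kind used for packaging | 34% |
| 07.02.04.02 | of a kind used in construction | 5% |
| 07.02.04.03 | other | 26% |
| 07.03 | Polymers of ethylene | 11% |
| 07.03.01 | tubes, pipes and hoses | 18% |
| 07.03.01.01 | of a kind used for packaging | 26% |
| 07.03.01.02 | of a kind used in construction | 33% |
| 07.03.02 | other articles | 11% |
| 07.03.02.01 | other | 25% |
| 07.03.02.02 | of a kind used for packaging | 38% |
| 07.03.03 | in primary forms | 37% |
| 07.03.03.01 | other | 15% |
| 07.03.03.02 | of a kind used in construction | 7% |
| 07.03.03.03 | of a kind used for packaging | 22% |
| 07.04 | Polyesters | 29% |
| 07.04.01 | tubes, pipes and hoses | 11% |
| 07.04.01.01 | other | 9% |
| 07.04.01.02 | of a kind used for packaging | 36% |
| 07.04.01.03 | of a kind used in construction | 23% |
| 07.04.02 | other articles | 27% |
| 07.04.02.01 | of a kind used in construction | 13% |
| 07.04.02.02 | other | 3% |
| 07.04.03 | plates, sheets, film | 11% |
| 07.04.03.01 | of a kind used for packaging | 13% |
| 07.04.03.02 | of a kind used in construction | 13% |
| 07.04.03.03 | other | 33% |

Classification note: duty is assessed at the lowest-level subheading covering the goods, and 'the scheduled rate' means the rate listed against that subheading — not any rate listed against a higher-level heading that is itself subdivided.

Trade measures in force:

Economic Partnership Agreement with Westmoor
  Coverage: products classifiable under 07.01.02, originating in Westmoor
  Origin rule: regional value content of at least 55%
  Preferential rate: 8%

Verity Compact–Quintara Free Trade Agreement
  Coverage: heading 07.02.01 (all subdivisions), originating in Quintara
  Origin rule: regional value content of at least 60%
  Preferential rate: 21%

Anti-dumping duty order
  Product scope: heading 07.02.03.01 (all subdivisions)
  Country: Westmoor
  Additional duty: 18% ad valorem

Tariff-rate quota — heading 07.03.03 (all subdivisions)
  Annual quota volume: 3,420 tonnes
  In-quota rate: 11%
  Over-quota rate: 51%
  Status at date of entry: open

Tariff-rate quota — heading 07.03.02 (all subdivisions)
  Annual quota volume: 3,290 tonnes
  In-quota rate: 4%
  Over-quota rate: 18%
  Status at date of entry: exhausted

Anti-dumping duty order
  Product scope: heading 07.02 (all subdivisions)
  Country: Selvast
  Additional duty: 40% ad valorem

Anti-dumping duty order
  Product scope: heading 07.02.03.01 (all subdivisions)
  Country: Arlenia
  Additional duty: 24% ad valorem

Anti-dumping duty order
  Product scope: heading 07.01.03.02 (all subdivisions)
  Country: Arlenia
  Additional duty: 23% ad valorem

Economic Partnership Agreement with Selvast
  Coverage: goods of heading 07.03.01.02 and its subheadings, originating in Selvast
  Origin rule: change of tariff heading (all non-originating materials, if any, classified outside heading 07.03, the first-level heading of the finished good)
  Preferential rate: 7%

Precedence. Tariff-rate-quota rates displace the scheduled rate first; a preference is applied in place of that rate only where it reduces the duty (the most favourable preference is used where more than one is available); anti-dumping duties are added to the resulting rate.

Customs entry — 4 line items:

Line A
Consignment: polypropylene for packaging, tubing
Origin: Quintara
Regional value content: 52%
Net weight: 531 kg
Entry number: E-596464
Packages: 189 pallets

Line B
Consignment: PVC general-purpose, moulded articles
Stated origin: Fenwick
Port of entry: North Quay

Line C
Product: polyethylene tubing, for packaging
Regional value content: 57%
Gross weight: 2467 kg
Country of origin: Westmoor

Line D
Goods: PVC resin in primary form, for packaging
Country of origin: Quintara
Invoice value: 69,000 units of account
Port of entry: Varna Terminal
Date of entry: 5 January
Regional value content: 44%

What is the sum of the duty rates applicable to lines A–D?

Line A: polypropylene → 07.01; tubing → 07.01.01; for packaging → 07.01.01.01. Scheduled 5%. Quintara agreement on 07.02.01: 07.01.01.01 not covered. → 5%.
Line B: PVC → 07.02; moulded articles → 07.02.02; general-purpose → 07.02.02.02. Scheduled 34%. No special measure applies. → 34%.
Line C: polyethylene → 07.03; tubing → 07.03.01; for packaging → 07.03.01.01. Scheduled 26%. Westmoor agreement on 07.01.02: 07.03.01.01 not covered. → 26%.
Line D: PVC → 07.02; resin in primary form → 07.02.01; for packaging → 07.02.01.02. Scheduled 2%. Quintara agreement on 07.02.01: RVC < 60%. → 2%.
Sum: 5% + 34% + 26% + 2% = 67%.

67%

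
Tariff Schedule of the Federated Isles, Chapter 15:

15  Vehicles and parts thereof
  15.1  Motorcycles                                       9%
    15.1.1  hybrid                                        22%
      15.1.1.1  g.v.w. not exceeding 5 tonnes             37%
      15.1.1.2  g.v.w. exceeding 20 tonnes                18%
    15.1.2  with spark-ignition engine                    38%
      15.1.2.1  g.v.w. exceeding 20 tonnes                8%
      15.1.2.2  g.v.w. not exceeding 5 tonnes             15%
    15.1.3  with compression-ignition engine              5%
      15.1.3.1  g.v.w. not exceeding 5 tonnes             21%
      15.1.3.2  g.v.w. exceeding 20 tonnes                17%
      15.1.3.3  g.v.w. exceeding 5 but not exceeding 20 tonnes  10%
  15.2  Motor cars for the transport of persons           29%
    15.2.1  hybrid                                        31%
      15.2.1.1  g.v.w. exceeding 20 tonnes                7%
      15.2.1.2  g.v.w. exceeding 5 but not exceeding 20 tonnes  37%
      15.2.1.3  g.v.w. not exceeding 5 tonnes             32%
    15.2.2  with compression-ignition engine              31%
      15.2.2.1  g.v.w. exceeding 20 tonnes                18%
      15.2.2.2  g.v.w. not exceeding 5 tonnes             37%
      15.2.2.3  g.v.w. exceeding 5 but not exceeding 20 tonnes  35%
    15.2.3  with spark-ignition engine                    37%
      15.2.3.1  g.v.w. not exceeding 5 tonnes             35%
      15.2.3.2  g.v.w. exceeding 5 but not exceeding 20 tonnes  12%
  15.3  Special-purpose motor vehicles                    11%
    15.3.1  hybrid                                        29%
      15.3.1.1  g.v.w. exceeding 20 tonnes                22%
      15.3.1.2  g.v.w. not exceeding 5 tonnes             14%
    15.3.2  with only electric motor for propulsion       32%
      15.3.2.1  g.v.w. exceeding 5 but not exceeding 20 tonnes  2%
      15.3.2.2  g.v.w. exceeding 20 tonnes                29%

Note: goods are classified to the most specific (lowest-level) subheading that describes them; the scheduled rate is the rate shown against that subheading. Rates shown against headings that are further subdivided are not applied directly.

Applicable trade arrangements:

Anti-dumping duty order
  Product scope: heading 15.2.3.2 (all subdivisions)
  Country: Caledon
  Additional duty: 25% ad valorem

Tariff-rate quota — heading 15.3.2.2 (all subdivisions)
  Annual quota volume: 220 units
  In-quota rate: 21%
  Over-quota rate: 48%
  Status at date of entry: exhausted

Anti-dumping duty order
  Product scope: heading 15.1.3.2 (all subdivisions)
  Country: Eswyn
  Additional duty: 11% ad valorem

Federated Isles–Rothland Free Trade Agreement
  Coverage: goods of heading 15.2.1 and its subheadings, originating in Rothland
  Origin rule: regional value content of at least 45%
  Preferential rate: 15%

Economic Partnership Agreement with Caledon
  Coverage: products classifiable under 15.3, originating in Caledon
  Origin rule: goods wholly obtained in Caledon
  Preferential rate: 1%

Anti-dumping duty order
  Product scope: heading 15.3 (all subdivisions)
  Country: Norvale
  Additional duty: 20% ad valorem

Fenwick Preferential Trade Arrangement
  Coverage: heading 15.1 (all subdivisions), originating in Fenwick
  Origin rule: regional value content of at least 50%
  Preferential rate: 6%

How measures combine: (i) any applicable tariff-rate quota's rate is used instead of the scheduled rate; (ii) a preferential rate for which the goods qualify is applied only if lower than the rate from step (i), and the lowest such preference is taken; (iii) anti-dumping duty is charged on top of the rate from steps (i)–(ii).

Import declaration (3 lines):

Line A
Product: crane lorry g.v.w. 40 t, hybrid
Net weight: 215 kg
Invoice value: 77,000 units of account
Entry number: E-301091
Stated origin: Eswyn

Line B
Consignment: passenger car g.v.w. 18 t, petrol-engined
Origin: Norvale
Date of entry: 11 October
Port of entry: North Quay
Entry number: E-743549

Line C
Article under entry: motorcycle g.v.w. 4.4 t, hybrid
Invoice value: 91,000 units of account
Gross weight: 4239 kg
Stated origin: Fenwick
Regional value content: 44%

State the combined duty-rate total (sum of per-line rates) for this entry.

Line A: crane lorry → 15.3; hybrid → 15.3.1; g.v.w. 40 t → 15.3.1.1. Scheduled 22%. No special measure applies. → 22%.
Line B: passenger car → 15.2; petrol-engined → 15.2.3; g.v.w. 18 t → 15.2.3.2. Scheduled 12%. No special measure applies. → 12%.
Line C: motorcycle → 15.1; hybrid → 15.1.1; g.v.w. 4.4 t → 15.1.1.1. Scheduled 37%. Fenwick agreement on 15.1: RVC < 50%. → 37%.
Sum: 22% + 12% + 37% = 71%.

71%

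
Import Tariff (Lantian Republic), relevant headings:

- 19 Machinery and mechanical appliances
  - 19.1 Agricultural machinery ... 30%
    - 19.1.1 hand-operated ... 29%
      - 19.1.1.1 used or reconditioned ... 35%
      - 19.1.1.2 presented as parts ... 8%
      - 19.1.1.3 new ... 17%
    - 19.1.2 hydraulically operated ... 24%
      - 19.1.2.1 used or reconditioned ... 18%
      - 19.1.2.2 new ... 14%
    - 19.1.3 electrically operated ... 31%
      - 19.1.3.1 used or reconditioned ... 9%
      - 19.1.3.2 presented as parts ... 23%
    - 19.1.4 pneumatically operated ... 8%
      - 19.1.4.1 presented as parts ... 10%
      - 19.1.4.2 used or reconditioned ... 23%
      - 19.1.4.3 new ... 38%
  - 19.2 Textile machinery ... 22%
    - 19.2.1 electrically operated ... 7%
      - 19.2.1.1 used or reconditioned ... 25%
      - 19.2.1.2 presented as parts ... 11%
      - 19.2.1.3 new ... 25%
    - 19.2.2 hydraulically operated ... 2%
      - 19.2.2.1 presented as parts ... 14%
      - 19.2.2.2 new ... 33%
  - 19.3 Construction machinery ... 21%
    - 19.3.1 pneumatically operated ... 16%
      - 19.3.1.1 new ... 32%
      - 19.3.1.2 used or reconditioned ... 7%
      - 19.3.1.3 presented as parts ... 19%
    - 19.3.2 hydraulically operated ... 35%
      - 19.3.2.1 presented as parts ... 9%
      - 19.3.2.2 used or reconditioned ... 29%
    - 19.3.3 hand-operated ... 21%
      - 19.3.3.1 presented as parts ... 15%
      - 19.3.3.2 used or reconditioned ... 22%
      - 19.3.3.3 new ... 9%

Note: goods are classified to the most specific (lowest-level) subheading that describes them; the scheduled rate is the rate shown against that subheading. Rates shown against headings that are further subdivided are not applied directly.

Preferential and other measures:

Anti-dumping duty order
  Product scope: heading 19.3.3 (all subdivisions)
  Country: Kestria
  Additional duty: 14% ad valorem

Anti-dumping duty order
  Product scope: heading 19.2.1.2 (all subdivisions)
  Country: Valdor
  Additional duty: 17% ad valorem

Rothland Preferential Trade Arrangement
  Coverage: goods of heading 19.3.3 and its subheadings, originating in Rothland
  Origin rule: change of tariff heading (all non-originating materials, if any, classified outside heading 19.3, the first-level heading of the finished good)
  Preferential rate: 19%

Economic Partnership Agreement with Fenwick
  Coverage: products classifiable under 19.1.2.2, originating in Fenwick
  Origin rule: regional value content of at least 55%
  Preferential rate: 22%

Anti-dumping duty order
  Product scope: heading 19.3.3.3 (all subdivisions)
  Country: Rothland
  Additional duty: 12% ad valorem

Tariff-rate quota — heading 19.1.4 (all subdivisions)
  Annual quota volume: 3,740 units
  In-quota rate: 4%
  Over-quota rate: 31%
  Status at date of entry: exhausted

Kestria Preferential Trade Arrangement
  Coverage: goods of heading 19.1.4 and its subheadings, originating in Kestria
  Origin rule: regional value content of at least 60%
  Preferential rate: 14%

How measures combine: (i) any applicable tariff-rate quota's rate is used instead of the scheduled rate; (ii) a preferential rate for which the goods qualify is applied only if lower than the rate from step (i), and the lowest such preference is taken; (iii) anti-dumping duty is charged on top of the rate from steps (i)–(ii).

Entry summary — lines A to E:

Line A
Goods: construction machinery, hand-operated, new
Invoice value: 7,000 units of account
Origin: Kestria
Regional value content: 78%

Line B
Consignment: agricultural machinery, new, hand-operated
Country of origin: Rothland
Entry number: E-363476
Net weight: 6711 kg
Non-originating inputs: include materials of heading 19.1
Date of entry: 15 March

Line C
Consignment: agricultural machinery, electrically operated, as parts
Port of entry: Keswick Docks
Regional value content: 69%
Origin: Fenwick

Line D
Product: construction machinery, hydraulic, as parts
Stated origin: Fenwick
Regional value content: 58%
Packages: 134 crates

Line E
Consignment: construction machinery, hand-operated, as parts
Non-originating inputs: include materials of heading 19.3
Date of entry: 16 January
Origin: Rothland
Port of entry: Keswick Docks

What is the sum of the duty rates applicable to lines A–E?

Line A: construction → 19.3; hand-operated → 19.3.3; new → 19.3.3.3. Scheduled 9%. Kestria agreement on 19.1.4: 19.3.3.3 not covered; anti-dumping (Kestria, 19.3.3): +14%; total 9% + 14% = 23%. → 23%.
Line B: agricultural → 19.1; hand-operated → 19.1.1; new → 19.1.1.3. Scheduled 17%. Rothland agreement on 19.3.3: 19.1.1.3 not covered. → 17%.
Line C: agricultural → 19.1; electrically operated → 19.1.3; as parts → 19.1.3.2. Scheduled 23%. Fenwick agreement on 19.1.2.2: 19.1.3.2 not covered. → 23%.
Line D: construction → 19.3; hydraulic → 19.3.2; as parts → 19.3.2.1. Scheduled 9%. Fenwick agreement on 19.1.2.2: 19.3.2.1 not covered. → 9%.
Line E: construction → 19.3; hand-operated → 19.3.3; as parts → 19.3.3.1. Scheduled 15%. Rothland agreement on 19.3.3: CTH not met. → 15%.
Sum: 23% + 17% + 23% + 9% + 15% = 87%.

87%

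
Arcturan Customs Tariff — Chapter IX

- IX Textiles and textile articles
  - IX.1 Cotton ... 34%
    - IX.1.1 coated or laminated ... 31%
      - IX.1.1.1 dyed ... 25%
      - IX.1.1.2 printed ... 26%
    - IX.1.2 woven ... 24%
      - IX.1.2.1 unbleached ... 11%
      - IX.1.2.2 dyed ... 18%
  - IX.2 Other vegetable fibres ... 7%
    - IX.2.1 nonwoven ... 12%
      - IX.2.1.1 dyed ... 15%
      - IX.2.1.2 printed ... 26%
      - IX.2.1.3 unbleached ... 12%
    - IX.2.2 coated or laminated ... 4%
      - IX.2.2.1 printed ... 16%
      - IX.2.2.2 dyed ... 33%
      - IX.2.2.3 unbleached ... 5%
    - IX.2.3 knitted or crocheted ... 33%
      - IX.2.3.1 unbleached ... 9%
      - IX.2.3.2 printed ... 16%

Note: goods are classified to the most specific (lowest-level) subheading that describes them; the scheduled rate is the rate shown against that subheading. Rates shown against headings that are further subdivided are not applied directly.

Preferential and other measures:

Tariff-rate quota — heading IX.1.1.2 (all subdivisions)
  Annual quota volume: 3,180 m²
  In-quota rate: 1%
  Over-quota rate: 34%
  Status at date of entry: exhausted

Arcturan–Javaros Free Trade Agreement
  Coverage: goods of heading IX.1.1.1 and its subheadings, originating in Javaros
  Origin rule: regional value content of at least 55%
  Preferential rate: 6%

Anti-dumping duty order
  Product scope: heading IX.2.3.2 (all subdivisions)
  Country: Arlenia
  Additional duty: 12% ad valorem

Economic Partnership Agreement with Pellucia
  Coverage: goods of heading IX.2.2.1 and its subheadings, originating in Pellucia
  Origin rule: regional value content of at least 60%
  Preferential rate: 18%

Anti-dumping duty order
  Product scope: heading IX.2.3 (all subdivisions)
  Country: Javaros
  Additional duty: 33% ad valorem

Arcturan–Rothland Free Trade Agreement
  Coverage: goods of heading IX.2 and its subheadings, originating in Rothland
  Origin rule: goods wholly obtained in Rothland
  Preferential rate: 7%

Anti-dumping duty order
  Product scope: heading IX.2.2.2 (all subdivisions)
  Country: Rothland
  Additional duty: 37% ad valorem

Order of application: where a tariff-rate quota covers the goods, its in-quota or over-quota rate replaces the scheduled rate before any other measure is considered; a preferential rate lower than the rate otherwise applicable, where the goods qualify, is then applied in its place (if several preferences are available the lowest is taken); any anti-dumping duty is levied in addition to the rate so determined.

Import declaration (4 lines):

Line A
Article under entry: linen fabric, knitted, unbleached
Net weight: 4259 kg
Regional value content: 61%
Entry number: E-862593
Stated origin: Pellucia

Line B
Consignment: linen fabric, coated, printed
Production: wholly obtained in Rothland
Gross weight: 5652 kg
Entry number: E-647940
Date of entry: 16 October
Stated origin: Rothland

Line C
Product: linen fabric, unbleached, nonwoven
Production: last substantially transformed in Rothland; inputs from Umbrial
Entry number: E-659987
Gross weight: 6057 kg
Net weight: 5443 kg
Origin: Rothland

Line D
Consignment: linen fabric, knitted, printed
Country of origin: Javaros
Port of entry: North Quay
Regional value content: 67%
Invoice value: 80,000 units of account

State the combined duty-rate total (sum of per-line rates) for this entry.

77%

Line A: linen → IX.2; knitted → IX.2.3; unbleached → IX.2.3.1. Scheduled 9%. Pellucia agreement on IX.2.2.1: IX.2.3.1 not covered. → 9%.
Line B: linen → IX.2; coated → IX.2.2; printed → IX.2.2.1. Scheduled 16%. Rothland agreement on IX.2: wholly obtained → 7% available; preferential 7%. → 7%.
Line C: linen → IX.2; nonwoven → IX.2.1; unbleached → IX.2.1.3. Scheduled 12%. Rothland agreement on IX.2: not wholly obtained. → 12%.
Line D: linen → IX.2; knitted → IX.2.3; printed → IX.2.3.2. Scheduled 16%. Javaros agreement on IX.1.1.1: IX.2.3.2 not covered; anti-dumping (Javaros, IX.2.3): +33%; total 16% + 33% = 49%. → 49%.
Sum: 9% + 7% + 12% + 49% = 77%.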